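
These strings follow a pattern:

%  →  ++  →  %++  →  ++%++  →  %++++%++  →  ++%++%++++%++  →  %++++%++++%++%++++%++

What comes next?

++%++%++++%++%++++%++++%++%++++%++

This is a Fibonacci-style word recurrence s(k) = s(k−2)·s(k−1): e.g. %·++ = %++.
Continuing: ++%++%++++%++ · %++++%++++%++%++++%++ gives term 8.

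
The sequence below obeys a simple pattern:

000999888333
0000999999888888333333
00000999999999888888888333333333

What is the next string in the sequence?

000000999999999999888888888888333333333333

Reading off run lengths: 0 runs 3, 4, 5; 9 runs 3, 6, 9; 8 runs 3, 6, 9; 3 runs 3, 6, 9 — each is linear in n (n = 1, 2, …).
Setting n = 4 gives 6, 12, 12, 12 characters in each block.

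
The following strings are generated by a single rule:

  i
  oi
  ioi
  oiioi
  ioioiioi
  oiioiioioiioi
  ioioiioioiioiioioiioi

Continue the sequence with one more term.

From term 3 onward, concatenate the second-to-last term with the last: i·oi = ioi, oi·ioi = oiioi, …
Continuing: oiioiioioiioi · ioioiioioiioiioioiioi gives term 8.

oiioiioioiioiioioiioioiioiioioiioi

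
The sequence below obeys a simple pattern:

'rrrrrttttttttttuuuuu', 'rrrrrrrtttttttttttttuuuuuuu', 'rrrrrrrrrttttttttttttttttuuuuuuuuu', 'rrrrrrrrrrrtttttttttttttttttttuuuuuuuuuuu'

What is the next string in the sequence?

Each string has the form r^{2n-1} t^{3n+1} u^{2n-1}, where the shown terms are n = 3, 4, 5, 6.
Setting n = 7 gives 13, 22, 13 characters in each block.

rrrrrrrrrrrrrttttttttttttttttttttttuuuuuuuuuuuuu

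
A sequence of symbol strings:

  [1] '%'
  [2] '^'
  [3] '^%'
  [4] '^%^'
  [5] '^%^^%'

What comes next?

Each term (from the third on) is the previous term followed by the one before it: term 3 = ^·% = ^%.
So term 6 is ^%^^%·^%^.

^%^^%^%^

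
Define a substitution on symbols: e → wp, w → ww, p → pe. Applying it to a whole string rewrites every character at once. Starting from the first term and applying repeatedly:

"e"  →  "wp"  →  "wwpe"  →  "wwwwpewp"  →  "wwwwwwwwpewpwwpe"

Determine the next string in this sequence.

Rewriting the 16 symbols of wwwwwwwwpewpwwpe one by one yields ww ww ww ww ww ww ww ww pe wp ww pe ww ww pe wp; concatenated:

wwwwwwwwwwwwwwwwpewpwwpewwwwpewp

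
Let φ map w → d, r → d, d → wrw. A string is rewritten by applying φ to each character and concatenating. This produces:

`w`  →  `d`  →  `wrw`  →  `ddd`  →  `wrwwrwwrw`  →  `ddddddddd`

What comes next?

Expanding ddddddddd: d→wrw, d→wrw, d→wrw, d→wrw, d→wrw, d→wrw, d→wrw, d→wrw, d→wrw. Concatenated: wrw wrw wrw wrw wrw wrw wrw wrw wrw.

wrwwrwwrwwrwwrwwrwwrwwrwwrw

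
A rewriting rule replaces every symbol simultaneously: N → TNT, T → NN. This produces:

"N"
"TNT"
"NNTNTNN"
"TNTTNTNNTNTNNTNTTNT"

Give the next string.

NNTNTNNNNTNTNNTNTTNTNNTNTNNTNTTNTNNTNTNNNNTNTNN

Replace each of the 19 characters of TNTTNTNNTNTNNTNTTNT in place — NN TNT NN NN TNT NN TNT TNT NN TNT NN TNT TNT NN TNT NN NN TNT NN — and concatenate.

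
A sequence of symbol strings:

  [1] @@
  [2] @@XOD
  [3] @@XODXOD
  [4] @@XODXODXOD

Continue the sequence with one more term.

@@XODXODXODXOD

Every step adds XOD to the end: s(k+1) = s(k)·XOD.
So the next term is @@XODXODXOD·XOD.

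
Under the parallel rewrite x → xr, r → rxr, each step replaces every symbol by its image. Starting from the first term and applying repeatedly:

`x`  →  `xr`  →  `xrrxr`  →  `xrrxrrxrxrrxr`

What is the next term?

xrrxrrxrxrrxrrxrxrrxrxrrxrrxrxrrxr

φ(xrrxrrxrxrrxr) expands symbol-by-symbol to xr rxr rxr xr rxr rxr xr rxr xr rxr rxr xr rxr; joining the 13 pieces gives the next term.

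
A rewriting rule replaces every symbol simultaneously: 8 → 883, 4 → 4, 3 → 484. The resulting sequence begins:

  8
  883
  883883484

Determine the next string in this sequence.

88388348488388348448834

Rewriting each symbol of 883883484: 8→883, 8→883, 3→484, 8→883, 8→883, 3→484, 4→4, 8→883, 4→4, which concatenates to 883 883 484 883 883 484 4 883 4.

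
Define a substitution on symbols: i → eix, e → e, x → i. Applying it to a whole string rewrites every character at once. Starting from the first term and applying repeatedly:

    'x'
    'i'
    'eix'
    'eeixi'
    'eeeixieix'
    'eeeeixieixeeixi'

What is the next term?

eeeeeixieixeeixieeeixieix

φ(eeeeixieixeeixi) expands symbol-by-symbol to e e e e eix i eix e eix i e e eix i eix; joining the 15 pieces gives the next term.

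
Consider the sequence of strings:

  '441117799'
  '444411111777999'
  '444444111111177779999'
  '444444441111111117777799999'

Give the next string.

444444444411111111111777777999999

Reading off run lengths: 4 runs 2, 4, 6, 8; 1 runs 3, 5, 7, 9; 7 runs 2, 3, 4, 5; 9 runs 2, 3, 4, 5 — each is linear in n (n = 1, 2, …).
For the next term, n = 5, so the run lengths are 10, 11, 6, 6.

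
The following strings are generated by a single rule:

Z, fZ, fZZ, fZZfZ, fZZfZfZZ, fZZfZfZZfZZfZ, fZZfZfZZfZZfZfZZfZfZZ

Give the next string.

From term 3 onward, concatenate the last term with the second-to-last: fZ·Z = fZZ, fZZ·fZ = fZZfZ, …
Continuing: fZZfZfZZfZZfZfZZfZfZZ · fZZfZfZZfZZfZ gives term 8.

fZZfZfZZfZZfZfZZfZfZZfZZfZfZZfZZfZ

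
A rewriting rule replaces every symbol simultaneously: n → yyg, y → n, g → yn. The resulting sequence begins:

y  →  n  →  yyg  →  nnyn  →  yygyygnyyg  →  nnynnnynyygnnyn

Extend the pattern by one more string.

yygyygnyygyygyygnyygnnynyygyygnyyg

Applying the rule to each of the 15 symbols of nnynnnynyygnnyn gives the pieces yyg yyg n yyg yyg yyg n yyg n n yn yyg yyg n yyg, which concatenate to the answer.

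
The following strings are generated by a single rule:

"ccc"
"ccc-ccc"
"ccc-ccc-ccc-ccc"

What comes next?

s(k+1) = s(k)·-·s(k) — each term doubles the last with '-' between the halves.
Doubling ccc-ccc-ccc-ccc with '-' between the halves:

ccc-ccc-ccc-ccc-ccc-ccc-ccc-ccc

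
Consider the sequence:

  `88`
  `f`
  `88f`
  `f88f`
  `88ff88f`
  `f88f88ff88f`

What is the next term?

88ff88ff88f88ff88f

Each term (from the third on) is the two preceding terms concatenated in order: term 3 = 88·f = 88f.
Continuing: 88ff88f · f88f88ff88f gives term 7.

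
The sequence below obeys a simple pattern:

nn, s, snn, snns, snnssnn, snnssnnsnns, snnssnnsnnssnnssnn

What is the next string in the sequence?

snnssnnsnnssnnssnnsnnssnnsnns

From term 3 onward, concatenate the last term with the second-to-last: s·nn = snn, snn·s = snns, …
The next term joins snnssnnsnnssnnssnn and snnssnnsnns.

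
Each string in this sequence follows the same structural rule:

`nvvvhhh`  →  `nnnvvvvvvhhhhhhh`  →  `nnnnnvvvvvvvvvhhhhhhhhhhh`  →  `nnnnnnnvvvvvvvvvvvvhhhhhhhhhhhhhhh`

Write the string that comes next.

nnnnnnnnnvvvvvvvvvvvvvvvhhhhhhhhhhhhhhhhhhh

Reading off run lengths: n runs 1, 3, 5, 7; v runs 3, 6, 9, 12; h runs 3, 7, 11, 15 — each is linear in n (n = 1, 2, …).
For the next term, n = 5, so the run lengths are 9, 15, 19.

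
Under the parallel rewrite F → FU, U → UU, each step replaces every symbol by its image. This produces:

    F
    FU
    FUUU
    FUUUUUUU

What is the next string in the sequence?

Expanding FUUUUUUU: F→FU, U→UU, U→UU, U→UU, U→UU, U→UU, U→UU, U→UU. Concatenated: FU UU UU UU UU UU UU UU.

FUUUUUUUUUUUUUUU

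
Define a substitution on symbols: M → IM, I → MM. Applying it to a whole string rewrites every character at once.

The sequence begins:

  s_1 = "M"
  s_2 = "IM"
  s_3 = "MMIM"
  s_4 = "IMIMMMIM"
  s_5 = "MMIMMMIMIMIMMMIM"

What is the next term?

Replace each of the 16 characters of MMIMMMIMIMIMMMIM in place — IM IM MM IM IM IM MM IM MM IM MM IM IM IM MM IM — and concatenate.

IMIMMMIMIMIMMMIMMMIMMMIMIMIMMMIM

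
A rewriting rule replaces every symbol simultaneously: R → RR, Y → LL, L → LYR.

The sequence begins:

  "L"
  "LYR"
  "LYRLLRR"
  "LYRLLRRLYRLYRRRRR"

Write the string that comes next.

LYRLLRRLYRLYRRRRRLYRLLRRLYRLLRRRRRRRRRR

Replace each of the 17 characters of LYRLLRRLYRLYRRRRR in place — LYR LL RR LYR LYR RR RR LYR LL RR LYR LL RR RR RR RR RR — and concatenate.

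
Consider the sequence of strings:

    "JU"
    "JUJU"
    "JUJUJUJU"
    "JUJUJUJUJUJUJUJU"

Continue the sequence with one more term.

s(k+1) = s(k)·s(k) — each term doubles the last.
So the next term is two copies of JUJUJUJUJUJUJUJU.

JUJUJUJUJUJUJUJUJUJUJUJUJUJUJUJU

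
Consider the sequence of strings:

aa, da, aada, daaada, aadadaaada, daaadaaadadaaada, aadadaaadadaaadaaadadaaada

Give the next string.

daaadaaadadaaadaaadadaaadadaaadaaadadaaada

Each term (from the third on) is the two preceding terms concatenated in order: term 3 = aa·da = aada.
Continuing: daaadaaadadaaada · aadadaaadadaaadaaadadaaada gives term 8.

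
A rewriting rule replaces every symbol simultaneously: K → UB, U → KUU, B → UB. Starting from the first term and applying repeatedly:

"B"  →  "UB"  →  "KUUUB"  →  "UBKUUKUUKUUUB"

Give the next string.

Rewriting the 13 symbols of UBKUUKUUKUUUB one by one yields KUU UB UB KUU KUU UB KUU KUU UB KUU KUU KUU UB; concatenated:

KUUUBUBKUUKUUUBKUUKUUUBKUUKUUKUUUB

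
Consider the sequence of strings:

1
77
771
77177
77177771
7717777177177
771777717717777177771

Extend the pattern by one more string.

7717777177177771777717717777177177

From term 3 onward, concatenate the last term with the second-to-last: 77·1 = 771, 771·77 = 77177, …
So term 8 is 771777717717777177771·7717777177177.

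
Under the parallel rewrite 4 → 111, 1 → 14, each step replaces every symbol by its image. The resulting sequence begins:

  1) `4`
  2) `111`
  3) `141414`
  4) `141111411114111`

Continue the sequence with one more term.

φ(141111411114111) expands symbol-by-symbol to 14 111 14 14 14 14 111 14 14 14 14 111 14 14 14; joining the 15 pieces gives the next term.

141111414141411114141414111141414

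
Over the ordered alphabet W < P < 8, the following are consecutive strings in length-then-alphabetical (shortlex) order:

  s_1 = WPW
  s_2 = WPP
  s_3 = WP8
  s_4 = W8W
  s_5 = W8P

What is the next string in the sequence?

Find the rightmost character of W8P below 8, bump it to the next letter, and reset everything to its right to W.

W88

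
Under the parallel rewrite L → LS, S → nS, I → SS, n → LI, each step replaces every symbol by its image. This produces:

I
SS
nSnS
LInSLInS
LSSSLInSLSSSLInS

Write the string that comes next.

LSnSnSnSLSSSLInSLSnSnSnSLSSSLInS

φ(LSSSLInSLSSSLInS) expands symbol-by-symbol to LS nS nS nS LS SS LI nS LS nS nS nS LS SS LI nS; joining the 16 pieces gives the next term.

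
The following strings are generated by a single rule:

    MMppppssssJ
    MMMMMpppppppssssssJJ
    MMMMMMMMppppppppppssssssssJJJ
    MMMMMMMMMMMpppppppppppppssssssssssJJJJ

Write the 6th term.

MMMMMMMMMMMMMMMMMpppppppppppppppppppssssssssssssssJJJJJJ

The n-th term is 3n-1 M's then 3n+1 p's then 2n+2 s's then n J's (n = 1, 2, …).
For term 6, n = 6, so the run lengths are 17, 19, 14, 6.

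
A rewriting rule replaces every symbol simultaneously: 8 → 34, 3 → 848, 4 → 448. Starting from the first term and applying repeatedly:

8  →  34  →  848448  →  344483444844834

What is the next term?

φ(344483444844834) expands symbol-by-symbol to 848 448 448 448 34 848 448 448 448 34 448 448 34 848 448; joining the 15 pieces gives the next term.

848448448448348484484484483444844834848448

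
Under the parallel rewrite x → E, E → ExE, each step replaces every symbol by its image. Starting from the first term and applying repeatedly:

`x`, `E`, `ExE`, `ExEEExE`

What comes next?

Rewriting each symbol of ExEEExE: E→ExE, x→E, E→ExE, E→ExE, E→ExE, x→E, E→ExE, which concatenates to ExE E ExE ExE ExE E ExE.

ExEEExEExEExEEExE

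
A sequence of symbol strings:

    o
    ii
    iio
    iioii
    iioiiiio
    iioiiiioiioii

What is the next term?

This is a Fibonacci-style word recurrence s(k) = s(k−1)·s(k−2): e.g. ii·o = iio.
So term 7 is iioiiiioiioii·iioiiiio.

iioiiiioiioiiiioiiiio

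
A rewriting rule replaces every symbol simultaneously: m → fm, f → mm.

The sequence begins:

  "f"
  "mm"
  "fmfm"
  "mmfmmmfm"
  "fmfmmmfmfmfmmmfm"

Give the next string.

Replace each of the 16 characters of fmfmmmfmfmfmmmfm in place — mm fm mm fm fm fm mm fm mm fm mm fm fm fm mm fm — and concatenate.

mmfmmmfmfmfmmmfmmmfmmmfmfmfmmmfm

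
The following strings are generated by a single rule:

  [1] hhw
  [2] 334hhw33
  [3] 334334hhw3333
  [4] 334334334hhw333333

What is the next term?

Every step adds 334 to the front and 33 to the end of the previous string.
So the next term is 334·334334334hhw333333·33.

334334334334hhw33333333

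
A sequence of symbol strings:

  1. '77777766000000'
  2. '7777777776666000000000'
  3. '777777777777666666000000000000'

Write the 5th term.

Term n consists of 3n+3 7's, followed by 2n 6's, followed by 3n+3 0's (n = 1, 2, …).
At n = 5 the blocks have lengths 18, 10, 18.

7777777777777777776666666666000000000000000000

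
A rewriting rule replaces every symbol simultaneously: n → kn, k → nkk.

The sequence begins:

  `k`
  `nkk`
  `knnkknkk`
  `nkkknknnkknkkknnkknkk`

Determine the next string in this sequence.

Rewriting the 21 symbols of nkkknknnkknkkknnkknkk one by one yields kn nkk nkk nkk kn nkk kn kn nkk nkk kn nkk nkk nkk kn kn nkk nkk kn nkk nkk; concatenated:

knnkknkknkkknnkkknknnkknkkknnkknkknkkknknnkknkkknnkknkk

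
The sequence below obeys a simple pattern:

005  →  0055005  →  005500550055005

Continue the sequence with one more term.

Every step duplicates the string with '5' between the halves.
One more doubling of 005500550055005 gives the answer.

0055005500550055005500550055005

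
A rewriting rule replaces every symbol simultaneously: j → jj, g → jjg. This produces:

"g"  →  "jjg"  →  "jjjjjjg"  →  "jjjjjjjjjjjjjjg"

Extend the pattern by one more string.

Replace each of the 15 characters of jjjjjjjjjjjjjjg in place — jj jj jj jj jj jj jj jj jj jj jj jj jj jj jjg — and concatenate.

jjjjjjjjjjjjjjjjjjjjjjjjjjjjjjg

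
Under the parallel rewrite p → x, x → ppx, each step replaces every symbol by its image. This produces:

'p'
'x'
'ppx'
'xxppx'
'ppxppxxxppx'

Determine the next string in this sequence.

Expanding ppxppxxxppx: p→x, p→x, x→ppx, p→x, p→x, x→ppx, x→ppx, x→ppx, p→x, p→x, x→ppx. Concatenated: x x ppx x x ppx ppx ppx x x ppx.

xxppxxxppxppxppxxxppx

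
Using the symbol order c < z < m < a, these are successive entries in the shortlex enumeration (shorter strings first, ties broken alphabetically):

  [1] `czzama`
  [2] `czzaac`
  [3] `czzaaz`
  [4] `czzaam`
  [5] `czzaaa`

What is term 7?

Continuing the enumeration 2 steps past czzaaa: czzaaa → czmccc → (answer).

czmccz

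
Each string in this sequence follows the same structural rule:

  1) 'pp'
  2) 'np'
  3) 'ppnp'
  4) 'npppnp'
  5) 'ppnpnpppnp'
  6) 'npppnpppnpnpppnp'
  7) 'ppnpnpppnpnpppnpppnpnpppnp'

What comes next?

Each term (from the third on) is the two preceding terms concatenated in order: term 3 = pp·np = ppnp.
Continuing: npppnpppnpnpppnp · ppnpnpppnpnpppnpppnpnpppnp gives term 8.

npppnpppnpnpppnpppnpnpppnpnpppnpppnpnpppnp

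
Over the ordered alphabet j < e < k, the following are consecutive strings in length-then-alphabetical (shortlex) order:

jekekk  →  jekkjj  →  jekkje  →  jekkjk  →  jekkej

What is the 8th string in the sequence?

jekkkj

Stepping forward 3 times from jekkej: jekkej → jekkee → jekkek, then the target.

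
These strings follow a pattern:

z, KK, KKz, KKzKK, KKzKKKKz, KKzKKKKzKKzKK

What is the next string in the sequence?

From term 3 onward, concatenate the last term with the second-to-last: KK·z = KKz, KKz·KK = KKzKK, …
The next term joins KKzKKKKzKKzKK and KKzKKKKz.

KKzKKKKzKKzKKKKzKKKKz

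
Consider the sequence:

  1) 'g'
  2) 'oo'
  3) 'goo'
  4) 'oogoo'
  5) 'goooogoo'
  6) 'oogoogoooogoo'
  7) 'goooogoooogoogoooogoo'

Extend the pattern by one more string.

From term 3 onward, concatenate the second-to-last term with the last: g·oo = goo, oo·goo = oogoo, …
So term 8 is oogoogoooogoo·goooogoooogoogoooogoo.

oogoogoooogoogoooogoooogoogoooogoo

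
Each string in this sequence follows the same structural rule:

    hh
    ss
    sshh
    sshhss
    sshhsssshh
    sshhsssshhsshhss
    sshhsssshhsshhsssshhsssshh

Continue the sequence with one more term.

Each term (from the third on) is the previous term followed by the one before it: term 3 = ss·hh = sshh.
The next term joins sshhsssshhsshhsssshhsssshh and sshhsssshhsshhss.

sshhsssshhsshhsssshhsssshhsshhsssshhsshhss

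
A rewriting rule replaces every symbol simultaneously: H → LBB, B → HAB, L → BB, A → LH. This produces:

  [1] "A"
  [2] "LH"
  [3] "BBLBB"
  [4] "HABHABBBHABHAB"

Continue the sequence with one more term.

Rewriting the 14 symbols of HABHABBBHABHAB one by one yields LBB LH HAB LBB LH HAB HAB HAB LBB LH HAB LBB LH HAB; concatenated:

LBBLHHABLBBLHHABHABHABLBBLHHABLBBLHHAB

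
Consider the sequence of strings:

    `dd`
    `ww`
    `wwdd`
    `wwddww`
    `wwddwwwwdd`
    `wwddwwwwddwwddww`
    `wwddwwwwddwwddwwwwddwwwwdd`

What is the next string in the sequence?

wwddwwwwddwwddwwwwddwwwwddwwddwwwwddwwddww

From term 3 onward, concatenate the last term with the second-to-last: ww·dd = wwdd, wwdd·ww = wwddww, …
So term 8 is wwddwwwwddwwddwwwwddwwwwdd·wwddwwwwddwwddww.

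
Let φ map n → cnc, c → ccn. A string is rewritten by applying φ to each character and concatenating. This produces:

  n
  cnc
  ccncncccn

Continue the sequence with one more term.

Expanding ccncncccn: c→ccn, c→ccn, n→cnc, c→ccn, n→cnc, c→ccn, c→ccn, c→ccn, n→cnc. Concatenated: ccn ccn cnc ccn cnc ccn ccn ccn cnc.

ccnccncncccncncccnccnccncnc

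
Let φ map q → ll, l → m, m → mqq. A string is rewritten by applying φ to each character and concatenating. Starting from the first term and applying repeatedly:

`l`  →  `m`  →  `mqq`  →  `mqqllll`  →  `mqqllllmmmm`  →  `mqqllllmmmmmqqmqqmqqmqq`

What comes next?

Rewriting the 23 symbols of mqqllllmmmmmqqmqqmqqmqq one by one yields mqq ll ll m m m m mqq mqq mqq mqq mqq ll ll mqq ll ll mqq ll ll mqq ll ll; concatenated:

mqqllllmmmmmqqmqqmqqmqqmqqllllmqqllllmqqllllmqqllll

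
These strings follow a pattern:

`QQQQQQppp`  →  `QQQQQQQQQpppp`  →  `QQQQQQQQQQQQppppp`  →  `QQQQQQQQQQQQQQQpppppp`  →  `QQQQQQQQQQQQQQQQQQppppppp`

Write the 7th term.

Reading off run lengths: Q runs 6, 9, 12, 15, 18; p runs 3, 4, 5, 6, 7 — each is linear in n, where the shown terms are n = 2, 3, 4, 5, 6.
For term 7, n = 8, so the run lengths are 24, 9.

QQQQQQQQQQQQQQQQQQQQQQQQppppppppp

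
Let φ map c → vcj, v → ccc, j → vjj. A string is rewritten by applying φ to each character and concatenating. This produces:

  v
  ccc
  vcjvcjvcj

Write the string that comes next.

Rewriting each symbol of vcjvcjvcj: v→ccc, c→vcj, j→vjj, v→ccc, c→vcj, j→vjj, v→ccc, c→vcj, j→vjj, which concatenates to ccc vcj vjj ccc vcj vjj ccc vcj vjj.

cccvcjvjjcccvcjvjjcccvcjvjj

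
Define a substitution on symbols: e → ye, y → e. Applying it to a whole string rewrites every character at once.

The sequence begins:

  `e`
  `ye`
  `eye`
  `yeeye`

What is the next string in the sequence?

Expanding yeeye: y→e, e→ye, e→ye, y→e, e→ye. Concatenated: e ye ye e ye.

eyeyeeye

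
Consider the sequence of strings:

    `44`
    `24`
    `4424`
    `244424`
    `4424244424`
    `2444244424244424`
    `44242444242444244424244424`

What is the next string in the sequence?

This is a Fibonacci-style word recurrence s(k) = s(k−2)·s(k−1): e.g. 44·24 = 4424.
So term 8 is 2444244424244424·44242444242444244424244424.

244424442424442444242444242444244424244424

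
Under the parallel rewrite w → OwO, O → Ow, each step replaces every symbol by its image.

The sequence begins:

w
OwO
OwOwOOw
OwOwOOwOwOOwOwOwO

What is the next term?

OwOwOOwOwOOwOwOwOOwOwOOwOwOwOOwOwOOwOwOOw

φ(OwOwOOwOwOOwOwOwO) expands symbol-by-symbol to Ow OwO Ow OwO Ow Ow OwO Ow OwO Ow Ow OwO Ow OwO Ow OwO Ow; joining the 17 pieces gives the next term.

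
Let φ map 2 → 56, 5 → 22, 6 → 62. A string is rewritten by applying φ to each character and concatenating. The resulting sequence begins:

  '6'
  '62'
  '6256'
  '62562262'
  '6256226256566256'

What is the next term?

Applying the rule to each of the 16 symbols of 6256226256566256 gives the pieces 62 56 22 62 56 56 62 56 22 62 22 62 62 56 22 62, which concatenate to the answer.

62562262565662562262226262562262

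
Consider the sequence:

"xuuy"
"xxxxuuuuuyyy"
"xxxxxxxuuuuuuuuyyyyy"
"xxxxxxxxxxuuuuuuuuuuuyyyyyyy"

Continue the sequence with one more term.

Each string has the form x^{3n-2} u^{3n-1} y^{2n-1} (n = 1, 2, …).
Setting n = 5 gives 13, 14, 9 characters in each block.

xxxxxxxxxxxxxuuuuuuuuuuuuuuyyyyyyyyy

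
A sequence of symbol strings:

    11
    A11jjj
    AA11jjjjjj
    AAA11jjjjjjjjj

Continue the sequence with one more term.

AAAA11jjjjjjjjjjjj

s(k+1) = A·s(k)·jjj, so each term gains A as a prefix and jjj as a suffix.
One more step from AAA11jjjjjjjjj gives the answer.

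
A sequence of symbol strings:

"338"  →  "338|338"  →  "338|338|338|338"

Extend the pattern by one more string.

Each string is two copies of the previous one joined by '|'.
Doubling 338|338|338|338 with '|' between the halves:

338|338|338|338|338|338|338|338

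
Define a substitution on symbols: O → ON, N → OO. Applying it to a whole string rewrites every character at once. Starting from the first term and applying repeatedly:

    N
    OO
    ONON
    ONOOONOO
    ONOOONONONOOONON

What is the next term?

ONOOONONONOOONOOONOOONONONOOONOO

Applying the rule to each of the 16 symbols of ONOOONONONOOONON gives the pieces ON OO ON ON ON OO ON OO ON OO ON ON ON OO ON OO, which concatenate to the answer.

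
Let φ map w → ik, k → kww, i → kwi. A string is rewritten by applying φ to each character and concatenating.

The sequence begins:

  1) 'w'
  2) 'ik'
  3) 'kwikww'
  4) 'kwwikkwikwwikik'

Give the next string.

Rewriting the 15 symbols of kwwikkwikwwikik one by one yields kww ik ik kwi kww kww ik kwi kww ik ik kwi kww kwi kww; concatenated:

kwwikikkwikwwkwwikkwikwwikikkwikwwkwikww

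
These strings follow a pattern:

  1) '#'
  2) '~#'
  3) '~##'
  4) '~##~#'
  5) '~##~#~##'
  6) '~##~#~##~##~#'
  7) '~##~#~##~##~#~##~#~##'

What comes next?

~##~#~##~##~#~##~#~##~##~#~##~##~#

From term 3 onward, concatenate the last term with the second-to-last: ~#·# = ~##, ~##·~# = ~##~#, …
The next term joins ~##~#~##~##~#~##~#~## and ~##~#~##~##~#.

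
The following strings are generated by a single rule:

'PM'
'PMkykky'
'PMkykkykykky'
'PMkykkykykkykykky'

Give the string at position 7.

PMkykkykykkykykkykykkykykkykykky

Every step adds kykky to the end: s(k+1) = s(k)·kykky.
From PMkykkykykkykykky, 3 further steps: PMkykkykykkykykky → PMkykkykykkykykkykykky → PMkykkykykkykykkykykkykykky → (answer).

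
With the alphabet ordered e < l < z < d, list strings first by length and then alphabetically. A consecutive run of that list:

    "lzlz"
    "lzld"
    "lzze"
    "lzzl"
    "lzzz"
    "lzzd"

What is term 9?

Continuing the enumeration 3 steps past lzzd: lzzd → lzde → lzdl → (answer).

lzdz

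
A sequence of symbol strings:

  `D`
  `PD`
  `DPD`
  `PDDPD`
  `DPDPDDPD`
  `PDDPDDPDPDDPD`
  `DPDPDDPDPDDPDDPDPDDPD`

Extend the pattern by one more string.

PDDPDDPDPDDPDDPDPDDPDPDDPDDPDPDDPD

Each term (from the third on) is the two preceding terms concatenated in order: term 3 = D·PD = DPD.
The next term joins PDDPDDPDPDDPD and DPDPDDPDPDDPDDPDPDDPD.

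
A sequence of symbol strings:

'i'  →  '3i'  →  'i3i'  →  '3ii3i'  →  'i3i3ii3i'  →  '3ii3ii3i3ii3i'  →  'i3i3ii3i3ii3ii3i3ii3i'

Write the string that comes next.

This is a Fibonacci-style word recurrence s(k) = s(k−2)·s(k−1): e.g. i·3i = i3i.
The next term joins 3ii3ii3i3ii3i and i3i3ii3i3ii3ii3i3ii3i.

3ii3ii3i3ii3ii3i3ii3i3ii3ii3i3ii3i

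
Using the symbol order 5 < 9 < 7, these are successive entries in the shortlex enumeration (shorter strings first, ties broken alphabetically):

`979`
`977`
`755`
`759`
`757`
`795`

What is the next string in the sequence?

799

The successor of 795 increments the rightmost position that isn't already 7 and resets every position after it to 5.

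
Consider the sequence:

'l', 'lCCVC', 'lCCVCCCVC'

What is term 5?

lCCVCCCVCCCVCCCVC

Each term is the previous one with CCVC appended.
From lCCVCCCVC, 2 further steps: lCCVCCCVC → lCCVCCCVCCCVC → (answer).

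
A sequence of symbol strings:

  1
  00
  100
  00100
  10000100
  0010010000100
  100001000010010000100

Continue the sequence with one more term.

Each term (from the third on) is the two preceding terms concatenated in order: term 3 = 1·00 = 100.
So term 8 is 0010010000100·100001000010010000100.

0010010000100100001000010010000100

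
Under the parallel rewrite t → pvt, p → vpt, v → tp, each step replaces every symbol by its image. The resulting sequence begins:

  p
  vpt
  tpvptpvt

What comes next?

pvtvpttpvptpvtvpttppvt

Expanding tpvptpvt: t→pvt, p→vpt, v→tp, p→vpt, t→pvt, p→vpt, v→tp, t→pvt. Concatenated: pvt vpt tp vpt pvt vpt tp pvt.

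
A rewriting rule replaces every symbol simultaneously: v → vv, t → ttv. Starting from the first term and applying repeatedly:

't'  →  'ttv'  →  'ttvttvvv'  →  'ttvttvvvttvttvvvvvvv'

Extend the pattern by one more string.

Replace each of the 20 characters of ttvttvvvttvttvvvvvvv in place — ttv ttv vv ttv ttv vv vv vv ttv ttv vv ttv ttv vv vv vv vv vv vv vv — and concatenate.

ttvttvvvttvttvvvvvvvttvttvvvttvttvvvvvvvvvvvvvvv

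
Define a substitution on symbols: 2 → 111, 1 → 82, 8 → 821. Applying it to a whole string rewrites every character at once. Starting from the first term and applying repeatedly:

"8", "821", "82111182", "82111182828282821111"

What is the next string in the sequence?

Replace each of the 20 characters of 82111182828282821111 in place — 821 111 82 82 82 82 821 111 821 111 821 111 821 111 821 111 82 82 82 82 — and concatenate.

8211118282828282111182111182111182111182111182828282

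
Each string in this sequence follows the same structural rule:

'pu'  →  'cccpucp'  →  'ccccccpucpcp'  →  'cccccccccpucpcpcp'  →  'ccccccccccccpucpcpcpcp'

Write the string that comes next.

s(k+1) = ccc·s(k)·cp, so each term gains ccc as a prefix and cp as a suffix.
So the next term is ccc·ccccccccccccpucpcpcpcp·cp.

cccccccccccccccpucpcpcpcpcp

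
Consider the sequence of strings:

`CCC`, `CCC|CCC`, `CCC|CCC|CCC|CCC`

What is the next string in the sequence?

Every step duplicates the string with '|' between the halves.
Doubling CCC|CCC|CCC|CCC with '|' between the halves:

CCC|CCC|CCC|CCC|CCC|CCC|CCC|CCC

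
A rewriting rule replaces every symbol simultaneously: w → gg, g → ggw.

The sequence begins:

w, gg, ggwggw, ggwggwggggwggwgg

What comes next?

ggwggwggggwggwggggwggwggwggwggggwggwggggwggw

φ(ggwggwggggwggwgg) expands symbol-by-symbol to ggw ggw gg ggw ggw gg ggw ggw ggw ggw gg ggw ggw gg ggw ggw; joining the 16 pieces gives the next term.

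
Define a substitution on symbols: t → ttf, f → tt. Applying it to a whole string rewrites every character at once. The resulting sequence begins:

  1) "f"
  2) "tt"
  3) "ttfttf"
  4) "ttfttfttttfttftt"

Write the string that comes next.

φ(ttfttfttttfttftt) expands symbol-by-symbol to ttf ttf tt ttf ttf tt ttf ttf ttf ttf tt ttf ttf tt ttf ttf; joining the 16 pieces gives the next term.

ttfttfttttfttfttttfttfttfttfttttfttfttttfttf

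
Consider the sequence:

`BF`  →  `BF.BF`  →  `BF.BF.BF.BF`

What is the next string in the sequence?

BF.BF.BF.BF.BF.BF.BF.BF

Every step duplicates the string with '.' between the halves.
One more doubling of BF.BF.BF.BF gives the answer.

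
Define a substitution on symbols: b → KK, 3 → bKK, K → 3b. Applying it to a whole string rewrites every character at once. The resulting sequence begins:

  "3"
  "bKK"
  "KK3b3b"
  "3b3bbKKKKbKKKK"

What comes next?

Rewriting the 14 symbols of 3b3bbKKKKbKKKK one by one yields bKK KK bKK KK KK 3b 3b 3b 3b KK 3b 3b 3b 3b; concatenated:

bKKKKbKKKKKK3b3b3b3bKK3b3b3b3b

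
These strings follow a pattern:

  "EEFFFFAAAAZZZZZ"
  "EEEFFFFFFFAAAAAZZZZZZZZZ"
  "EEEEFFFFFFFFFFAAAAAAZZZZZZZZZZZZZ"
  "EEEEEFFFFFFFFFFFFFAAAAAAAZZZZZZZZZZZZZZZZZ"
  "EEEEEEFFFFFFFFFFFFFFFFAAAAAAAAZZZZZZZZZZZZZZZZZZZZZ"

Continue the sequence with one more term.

EEEEEEEFFFFFFFFFFFFFFFFFFFAAAAAAAAAZZZZZZZZZZZZZZZZZZZZZZZZZ

Each string has the form E^{n+1} F^{3n+1} A^{n+3} Z^{4n+1} (n = 1, 2, …).
At n = 6 the blocks have lengths 7, 19, 9, 25.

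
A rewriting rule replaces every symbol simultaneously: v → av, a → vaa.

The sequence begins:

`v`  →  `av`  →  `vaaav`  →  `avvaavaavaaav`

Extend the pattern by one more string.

Rewriting the 13 symbols of avvaavaavaaav one by one yields vaa av av vaa vaa av vaa vaa av vaa vaa vaa av; concatenated:

vaaavavvaavaaavvaavaaavvaavaavaaav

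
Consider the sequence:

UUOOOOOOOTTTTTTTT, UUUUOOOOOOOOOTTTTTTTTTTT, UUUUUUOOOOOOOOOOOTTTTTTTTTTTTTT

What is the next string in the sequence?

Each string has the form U^{2n-2} O^{2n+3} T^{3n+2}, where the shown terms are n = 2, 3, 4.
For the next term, n = 5, so the run lengths are 8, 13, 17.

UUUUUUUUOOOOOOOOOOOOOTTTTTTTTTTTTTTTTT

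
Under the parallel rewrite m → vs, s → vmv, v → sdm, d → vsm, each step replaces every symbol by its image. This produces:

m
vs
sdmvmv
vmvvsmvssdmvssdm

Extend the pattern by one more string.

sdmvssdmsdmvmvvssdmvmvvmvvsmvssdmvmvvmvvsmvs

Replace each of the 16 characters of vmvvsmvssdmvssdm in place — sdm vs sdm sdm vmv vs sdm vmv vmv vsm vs sdm vmv vmv vsm vs — and concatenate.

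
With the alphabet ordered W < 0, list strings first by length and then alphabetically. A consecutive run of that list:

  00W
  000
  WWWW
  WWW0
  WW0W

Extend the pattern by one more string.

The successor of WW0W increments the rightmost position that isn't already 0 and resets every position after it to W.

WW00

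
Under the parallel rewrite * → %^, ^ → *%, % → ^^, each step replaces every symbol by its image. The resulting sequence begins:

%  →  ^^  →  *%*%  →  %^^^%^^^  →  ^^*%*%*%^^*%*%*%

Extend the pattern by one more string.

Applying the rule to each of the 16 symbols of ^^*%*%*%^^*%*%*% gives the pieces *% *% %^ ^^ %^ ^^ %^ ^^ *% *% %^ ^^ %^ ^^ %^ ^^, which concatenate to the answer.

*%*%%^^^%^^^%^^^*%*%%^^^%^^^%^^^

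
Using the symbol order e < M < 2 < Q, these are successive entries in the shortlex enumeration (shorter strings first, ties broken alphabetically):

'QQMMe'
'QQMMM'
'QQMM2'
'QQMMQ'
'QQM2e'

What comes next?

QQM2M

Find the rightmost character of QQM2e below Q, bump it to the next letter, and reset everything to its right to e.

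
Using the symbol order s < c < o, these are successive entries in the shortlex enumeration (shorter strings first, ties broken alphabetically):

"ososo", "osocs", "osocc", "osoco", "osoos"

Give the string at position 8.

Advancing 3 positions from osoos through osoos → osooc → osooo reaches term 8.

ocsss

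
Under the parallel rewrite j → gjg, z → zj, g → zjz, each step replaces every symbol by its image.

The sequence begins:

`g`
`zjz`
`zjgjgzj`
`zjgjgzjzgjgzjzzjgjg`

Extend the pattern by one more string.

φ(zjgjgzjzgjgzjzzjgjg) expands symbol-by-symbol to zj gjg zjz gjg zjz zj gjg zj zjz gjg zjz zj gjg zj zj gjg zjz gjg zjz; joining the 19 pieces gives the next term.

zjgjgzjzgjgzjzzjgjgzjzjzgjgzjzzjgjgzjzjgjgzjzgjgzjz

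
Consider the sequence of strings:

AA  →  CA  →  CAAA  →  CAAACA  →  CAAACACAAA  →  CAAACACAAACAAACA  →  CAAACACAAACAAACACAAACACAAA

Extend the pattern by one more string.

CAAACACAAACAAACACAAACACAAACAAACACAAACAAACA

From term 3 onward, concatenate the last term with the second-to-last: CA·AA = CAAA, CAAA·CA = CAAACA, …
So term 8 is CAAACACAAACAAACACAAACACAAA·CAAACACAAACAAACA.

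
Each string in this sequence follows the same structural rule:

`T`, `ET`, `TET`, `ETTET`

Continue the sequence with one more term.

From term 3 onward, concatenate the second-to-last term with the last: T·ET = TET, ET·TET = ETTET, …
So term 5 is TET·ETTET.

TETETTET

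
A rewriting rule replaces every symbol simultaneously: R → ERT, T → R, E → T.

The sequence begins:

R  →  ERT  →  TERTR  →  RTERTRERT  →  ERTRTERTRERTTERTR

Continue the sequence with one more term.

Replace each of the 17 characters of ERTRTERTRERTTERTR in place — T ERT R ERT R T ERT R ERT T ERT R R T ERT R ERT — and concatenate.

TERTRERTRTERTRERTTERTRRTERTRERT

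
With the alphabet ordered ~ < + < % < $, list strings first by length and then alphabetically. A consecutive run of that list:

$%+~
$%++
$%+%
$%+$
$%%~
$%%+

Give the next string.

Find the rightmost character of $%%+ below $, bump it to the next letter, and reset everything to its right to ~.

$%%%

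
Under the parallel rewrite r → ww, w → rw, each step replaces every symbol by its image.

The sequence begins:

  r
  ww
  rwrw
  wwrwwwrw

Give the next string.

Rewriting each symbol of wwrwwwrw: w→rw, w→rw, r→ww, w→rw, w→rw, w→rw, r→ww, w→rw, which concatenates to rw rw ww rw rw rw ww rw.

rwrwwwrwrwrwwwrw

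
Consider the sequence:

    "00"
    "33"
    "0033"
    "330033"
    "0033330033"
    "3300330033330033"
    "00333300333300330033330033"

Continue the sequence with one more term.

330033003333003300333300333300330033330033

This is a Fibonacci-style word recurrence s(k) = s(k−2)·s(k−1): e.g. 00·33 = 0033.
The next term joins 3300330033330033 and 00333300333300330033330033.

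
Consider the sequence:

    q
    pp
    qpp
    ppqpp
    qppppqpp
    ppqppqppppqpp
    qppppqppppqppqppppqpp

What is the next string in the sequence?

From term 3 onward, concatenate the second-to-last term with the last: q·pp = qpp, pp·qpp = ppqpp, …
The next term joins ppqppqppppqpp and qppppqppppqppqppppqpp.

ppqppqppppqppqppppqppppqppqppppqpp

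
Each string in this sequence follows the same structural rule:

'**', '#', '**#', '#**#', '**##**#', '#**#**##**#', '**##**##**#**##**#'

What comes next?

#**#**##**#**##**##**#**##**#

From term 3 onward, concatenate the second-to-last term with the last: **·# = **#, #·**# = #**#, …
The next term joins #**#**##**# and **##**##**#**##**#.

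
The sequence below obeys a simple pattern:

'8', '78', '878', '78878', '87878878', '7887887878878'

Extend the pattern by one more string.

878788787887887878878

From term 3 onward, concatenate the second-to-last term with the last: 8·78 = 878, 78·878 = 78878, …
So term 7 is 87878878·7887887878878.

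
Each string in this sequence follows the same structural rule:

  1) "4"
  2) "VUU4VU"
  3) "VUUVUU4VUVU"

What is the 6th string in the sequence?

Every step adds VUU to the front and VU to the end of the previous string.
From VUUVUU4VUVU, 3 further steps: VUUVUU4VUVU → VUUVUUVUU4VUVUVU → VUUVUUVUUVUU4VUVUVUVU → (answer).

VUUVUUVUUVUUVUU4VUVUVUVUVU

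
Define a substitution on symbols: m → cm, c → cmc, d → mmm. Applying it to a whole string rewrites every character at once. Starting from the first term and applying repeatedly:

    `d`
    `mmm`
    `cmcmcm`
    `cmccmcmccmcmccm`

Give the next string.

cmccmcmccmccmcmccmcmccmccmcmccmcmccmccm

Applying the rule to each of the 15 symbols of cmccmcmccmcmccm gives the pieces cmc cm cmc cmc cm cmc cm cmc cmc cm cmc cm cmc cmc cm, which concatenate to the answer.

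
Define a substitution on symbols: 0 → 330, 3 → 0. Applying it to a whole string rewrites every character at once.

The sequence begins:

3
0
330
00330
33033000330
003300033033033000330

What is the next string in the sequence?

3303300033033033000330003300033033033000330

Applying the rule to each of the 21 symbols of 003300033033033000330 gives the pieces 330 330 0 0 330 330 330 0 0 330 0 0 330 0 0 330 330 330 0 0 330, which concatenate to the answer.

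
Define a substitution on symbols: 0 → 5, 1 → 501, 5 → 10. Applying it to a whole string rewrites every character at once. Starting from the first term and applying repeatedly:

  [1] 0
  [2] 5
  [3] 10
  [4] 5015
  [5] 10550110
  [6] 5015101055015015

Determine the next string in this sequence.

10550110501550151010550110550110

Applying the rule to each of the 16 symbols of 5015101055015015 gives the pieces 10 5 501 10 501 5 501 5 10 10 5 501 10 5 501 10, which concatenate to the answer.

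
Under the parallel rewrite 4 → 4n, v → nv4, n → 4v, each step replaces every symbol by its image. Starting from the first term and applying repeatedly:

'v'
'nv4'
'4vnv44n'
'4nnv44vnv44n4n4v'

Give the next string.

4n4v4vnv44n4nnv44vnv44n4n4v4n4v4nnv4

φ(4nnv44vnv44n4n4v) expands symbol-by-symbol to 4n 4v 4v nv4 4n 4n nv4 4v nv4 4n 4n 4v 4n 4v 4n nv4; joining the 16 pieces gives the next term.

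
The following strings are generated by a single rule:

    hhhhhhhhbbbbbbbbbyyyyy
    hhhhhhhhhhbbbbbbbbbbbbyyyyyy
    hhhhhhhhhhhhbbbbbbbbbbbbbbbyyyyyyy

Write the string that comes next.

hhhhhhhhhhhhhhbbbbbbbbbbbbbbbbbbyyyyyyyy

Each string has the form h^{2n+2} b^{3n} y^{n+2}, where the shown terms are n = 3, 4, 5.
Setting n = 6 gives 14, 18, 8 characters in each block.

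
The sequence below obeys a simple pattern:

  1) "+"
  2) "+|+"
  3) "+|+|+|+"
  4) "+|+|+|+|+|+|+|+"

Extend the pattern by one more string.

Every step duplicates the string with '|' between the halves.
Doubling +|+|+|+|+|+|+|+ with '|' between the halves:

+|+|+|+|+|+|+|+|+|+|+|+|+|+|+|+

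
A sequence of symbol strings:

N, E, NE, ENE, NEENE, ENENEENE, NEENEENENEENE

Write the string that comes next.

ENENEENENEENEENENEENE

Each term (from the third on) is the two preceding terms concatenated in order: term 3 = N·E = NE.
Continuing: ENENEENE · NEENEENENEENE gives term 8.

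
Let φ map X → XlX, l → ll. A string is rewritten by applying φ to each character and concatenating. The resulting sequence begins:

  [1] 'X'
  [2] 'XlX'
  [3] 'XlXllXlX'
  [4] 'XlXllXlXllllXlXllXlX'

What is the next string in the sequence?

XlXllXlXllllXlXllXlXllllllllXlXllXlXllllXlXllXlX

Replace each of the 20 characters of XlXllXlXllllXlXllXlX in place — XlX ll XlX ll ll XlX ll XlX ll ll ll ll XlX ll XlX ll ll XlX ll XlX — and concatenate.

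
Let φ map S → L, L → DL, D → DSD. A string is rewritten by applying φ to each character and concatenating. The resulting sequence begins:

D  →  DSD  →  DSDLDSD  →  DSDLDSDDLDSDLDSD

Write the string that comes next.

DSDLDSDDLDSDLDSDDSDDLDSDLDSDDLDSDLDSD

φ(DSDLDSDDLDSDLDSD) expands symbol-by-symbol to DSD L DSD DL DSD L DSD DSD DL DSD L DSD DL DSD L DSD; joining the 16 pieces gives the next term.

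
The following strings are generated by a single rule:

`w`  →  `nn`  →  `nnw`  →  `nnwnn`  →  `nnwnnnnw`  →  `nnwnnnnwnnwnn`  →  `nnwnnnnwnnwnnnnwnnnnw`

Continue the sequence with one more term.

This is a Fibonacci-style word recurrence s(k) = s(k−1)·s(k−2): e.g. nn·w = nnw.
So term 8 is nnwnnnnwnnwnnnnwnnnnw·nnwnnnnwnnwnn.

nnwnnnnwnnwnnnnwnnnnwnnwnnnnwnnwnn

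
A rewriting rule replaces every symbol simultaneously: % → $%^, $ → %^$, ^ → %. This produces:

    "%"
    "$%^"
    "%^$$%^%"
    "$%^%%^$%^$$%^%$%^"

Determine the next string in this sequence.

%^$$%^%$%^$%^%%^$$%^%%^$%^$$%^%$%^%^$$%^%

Replace each of the 17 characters of $%^%%^$%^$$%^%$%^ in place — %^$ $%^ % $%^ $%^ % %^$ $%^ % %^$ %^$ $%^ % $%^ %^$ $%^ % — and concatenate.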